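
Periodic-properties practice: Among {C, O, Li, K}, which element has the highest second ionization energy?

After 1 electron has been removed, what remains? C⁺ still has 3 valence electrons; O⁺ still has 5 valence electrons; Li⁺ is the bare [He] core; K⁺ is the bare [Ar] core.
Usually core removal costs more than valence removal, but here the competition is close: a tightly held n=2 valence electron can cost more to remove than an n=3 core electron, so the actual values have to decide it.
Valence configurations: C⁺ [He]2s²2p¹, O⁺ [He]2s²2p³.
Approximate IE_2 values (kJ/mol): C 2353, O 3388, Li 7298, K 3052.
Overall IE_2 order: C < K < O < Li.

Li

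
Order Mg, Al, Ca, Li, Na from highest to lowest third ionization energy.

Consider each +2 ion: Mg²⁺ is the bare [Ne] core; Al²⁺ still has 1 valence electron; Ca²⁺ is the bare [Ar] core; Li²⁺ is already 1 electron into the core; Na²⁺ is already 1 electron into the core.
Core electrons are held far more tightly than valence electrons, so Ca, Na, Mg and Li top the IE_3 order.
Approximate IE_3 values (kJ/mol): Mg 7733, Al 2745, Ca 4912, Li 11815, Na 6910.
So the third ionization energies run Al < Ca < Na < Mg < Li.

Li > Mg > Na > Ca > Al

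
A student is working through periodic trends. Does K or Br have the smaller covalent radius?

K is in period 4, group 1; Br is in period 4, group 17.
Moving right in a period, electrons are added to the same shell under a stronger nuclear pull, so atoms get smaller; moving down, a new shell is opened and atoms get larger.
All lie in period 4, so atomic radius increases right to left.
So Br has the smaller covalent radius (Br < K).

Br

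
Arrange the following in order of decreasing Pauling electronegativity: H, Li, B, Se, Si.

Se > H > B > Si > Li

H is in period 1, group 1; Li is in period 2, group 1; B is in period 2, group 13; Si is in period 3, group 14; Se is in period 4, group 16.
EN rises left→right (higher Z_eff, smaller atoms) and falls top→bottom (larger, more shielded atoms).
Neither a single period nor a single group — weigh both effects.
Si > Li: period and group pull opposite ways; the across-period shift dominates (1.90 vs 0.98).
B > Si: period and group pull opposite ways; the down-group shift dominates (2.04 vs 1.90).
H > B: period and group pull opposite ways; the down-group shift dominates (2.20 vs 2.04).
Se > H: the two effects oppose for this pair; the across-period effect wins (2.55 vs 2.20).
Approximate values (Pauling): H 2.20, Li 0.98, B 2.04, Si 1.90, Se 2.55.
So from highest to lowest: Se > H > B > Si > Li.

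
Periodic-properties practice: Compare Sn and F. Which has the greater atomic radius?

Radius decreases left→right (rising Z_eff, same n) and increases top→bottom (higher n).
Here both period and group differ, so the two effects have to be weighed against each other.
Sn > F: both effects reinforce here, so Sn is clearly the larger of the two.
For reference (pm): F 64, Sn 140.
So Sn has the greater atomic radius (Sn > F).

Sn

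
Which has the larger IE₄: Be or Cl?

Be

After 3 electrons have been removed, what remains? Be³⁺ is already 1 electron into the core; Cl³⁺ still has 4 valence electrons.
Breaking into a closed-shell core is much more expensive than removing a leftover valence electron — Be has the largest IE_4 here.
Tabulated IE_4 (kJ/mol): Be 21007, Cl 5159.
So the fourth ionization energies run Cl < Be.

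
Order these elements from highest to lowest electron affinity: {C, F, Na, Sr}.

F, C, Na, Sr

C is in period 2, group 14; F is in period 2, group 17; Na is in period 3, group 1; Sr is in period 5, group 2.
Electron affinity generally becomes more exothermic across a period toward the halogens and less exothermic down a group.
These span different periods and groups, so the two trends combine.
Na > Sr: the two effects oppose for this pair; the down-group effect wins (53 vs 5 kJ/mol).
C > Na: both effects reinforce here, so C is clearly the higher of the two.
F > C: both are in period 2; the period trend gives F the larger value.
For reference (kJ/mol): C 122, F 328, Na 53, Sr 5.
So from highest to lowest: F > C > Na > Sr.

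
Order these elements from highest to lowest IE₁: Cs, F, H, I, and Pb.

H is in period 1, group 1; F is in period 2, group 17; I is in period 5, group 17; Cs is in period 6, group 1; Pb is in period 6, group 14.
First ionization energy rises across a period (greater Z_eff holds electrons more tightly) and falls down a group (valence electrons are farther from the nucleus).
Here both period and group differ, so the two effects have to be weighed against each other.
Pb > Cs: Pb lies to the right of Cs in period 6, so the across-period effect alone puts Pb higher.
I > Pb: both effects reinforce here, so I is clearly the higher of the two.
H > I: the two effects oppose for this pair; the down-group effect wins (1312 vs 1008 kJ/mol).
F > H: the two effects oppose for this pair; the across-period effect wins (1681 vs 1312 kJ/mol).
Approximate values (kJ/mol): H 1312, F 1681, I 1008, Cs 376, Pb 716.
So from highest to lowest: F > H > I > Pb > Cs.

F > H > I > Pb > Cs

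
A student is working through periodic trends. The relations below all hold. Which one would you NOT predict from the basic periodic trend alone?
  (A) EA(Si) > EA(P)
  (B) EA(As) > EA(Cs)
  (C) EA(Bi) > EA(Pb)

The general trend: electron affinity increases across a period and decreases down a group.
(A) Si (period 3, group 14) vs P (period 3, group 15): the stated order contradicts the simple trend.
(B) As (period 4, group 15) vs Cs (period 6, group 1): the stated order agrees with the simple trend.
(C) Bi (period 6, group 15) vs Pb (period 6, group 14): the stated order agrees with the simple trend.
The exception is (A): adding an electron to P's half-filled 3p³ is unfavourable, so Si (3p²) has the more exothermic EA.

(A)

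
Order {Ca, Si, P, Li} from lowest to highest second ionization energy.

Ca < Si < P < Li

After 1 electron has been removed, what remains? Ca⁺ still has 1 valence electron; Si⁺ still has 3 valence electrons; P⁺ still has 4 valence electrons; Li⁺ is the bare [He] core.
Breaking into a closed-shell core is much more expensive than removing a leftover valence electron — Li has the largest IE_2 here.
Valence configurations: Ca⁺ [Ar]4s¹, Si⁺ [Ne]3s²3p¹, P⁺ [Ne]3s²3p².
The numbers (kJ/mol): Ca 1145, Si 1577, P 1907, Li 7298.
Overall IE_2 order: Ca < Si < P < Li.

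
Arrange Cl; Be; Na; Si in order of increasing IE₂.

Si, Be, Cl, Na

Consider each +1 ion: Cl⁺ still has 6 valence electrons; Be⁺ still has 1 valence electron; Na⁺ is the bare [Ne] core; Si⁺ still has 3 valence electrons.
Breaking into a closed-shell core is much more expensive than removing a leftover valence electron — Na has the largest IE_2 here.
Valence configurations: Cl⁺ [Ne]3s²3p⁴, Be⁺ [He]2s¹, Si⁺ [Ne]3s²3p¹.
Approximate IE_2 values (kJ/mol): Cl 2298, Be 1757, Na 4562, Si 1577.
So the second ionization energies run Si < Be < Cl < Na.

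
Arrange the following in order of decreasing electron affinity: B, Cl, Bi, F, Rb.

Cl > F > Bi > Rb > B

B is in period 2, group 13; F is in period 2, group 17; Cl is in period 3, group 17; Rb is in period 5, group 1; Bi is in period 6, group 15.
Electron affinity generally becomes more exothermic across a period toward the halogens and less exothermic down a group.
Here both period and group differ, so the two effects have to be weighed against each other.
Rb > B: this pair runs against the simple trend — see the exception note.
Bi > Rb: period and group pull opposite ways; the across-period shift dominates (91 vs 47 kJ/mol).
F > Bi: both effects reinforce here, so F is clearly the higher of the two.
Cl > F: this pair runs against the simple trend — see the exception note.
Note the exception: Rb has a higher electron affinity than B, contrary to the simple trend — B's ns²np¹ configuration gives only a small electron affinity — the sparsely filled np subshell binds an added electron weakly.
Note the exception: Cl has a higher electron affinity than F, contrary to the simple trend — F's small 2p subshell makes the incoming electron feel strong e⁻–e⁻ repulsion, so Cl actually releases more energy on gaining an electron.
For reference (kJ/mol): B 27, F 328, Cl 349, Rb 47, Bi 91.
So from highest to lowest: Cl > F > Bi > Rb > B.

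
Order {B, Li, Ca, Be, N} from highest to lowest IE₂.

Li, N, B, Be, Ca

The second ionization energy removes an electron from the +1 ion. For each element: B⁺ still has 2 valence electrons; Li⁺ is the bare [He] core; Ca⁺ still has 1 valence electron; Be⁺ still has 1 valence electron; N⁺ still has 4 valence electrons.
Core electrons are held far more tightly than valence electrons, so Li tops the IE_2 order.
Valence configurations: B⁺ [He]2s², Ca⁺ [Ar]4s¹, Be⁺ [He]2s¹, N⁺ [He]2s²2p².
The numbers (kJ/mol): B 2427, Li 7298, Ca 1145, Be 1757, N 2856.
Hence IE_2: Ca < Be < B < N < Li.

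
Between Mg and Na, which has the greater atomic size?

Across a period the added protons contract the valence shell; down a group each new principal shell makes the atom larger.
All lie in period 3, so atomic radius increases right to left.
So Na has the greater atomic size (Na > Mg).

Na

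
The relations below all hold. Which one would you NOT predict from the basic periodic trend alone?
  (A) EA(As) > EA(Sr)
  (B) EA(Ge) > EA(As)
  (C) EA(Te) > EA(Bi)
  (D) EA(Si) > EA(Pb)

(B)

The general trend: electron affinity increases across a period and decreases down a group.
(A) As (period 4, group 15) vs Sr (period 5, group 2): the stated order agrees with the simple trend.
(B) Ge (period 4, group 14) vs As (period 4, group 15): the stated order contradicts the simple trend.
(C) Te (period 5, group 16) vs Bi (period 6, group 15): the stated order agrees with the simple trend.
(D) Si (period 3, group 14) vs Pb (period 6, group 14): the stated order agrees with the simple trend.
The exception is (B): adding an electron to As's half-filled 4p³ is unfavourable, so Ge (4p²) has the more exothermic EA.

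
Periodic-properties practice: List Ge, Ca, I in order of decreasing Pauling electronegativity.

Ca is in period 4, group 2; Ge is in period 4, group 14; I is in period 5, group 17.
Atoms toward the upper right of the periodic table pull bonding electrons most strongly.
These span different periods and groups, so the two trends combine.
Ge > Ca: both are in period 4; the period trend gives Ge the larger value.
I > Ge: period and group pull opposite ways; the across-period shift dominates (2.66 vs 2.01).
For reference (Pauling): Ca 1.00, Ge 2.01, I 2.66.
So from highest to lowest: I > Ge > Ca.

I > Ge > Ca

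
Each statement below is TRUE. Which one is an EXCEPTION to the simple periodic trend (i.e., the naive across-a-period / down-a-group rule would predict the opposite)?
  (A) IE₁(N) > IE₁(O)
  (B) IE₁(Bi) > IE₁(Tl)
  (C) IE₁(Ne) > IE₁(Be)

(A)

The general trend: first ionisation energy increases across a period and decreases down a group.
(A) N (period 2, group 15) vs O (period 2, group 16): the stated order contradicts the simple trend.
(B) Bi (period 6, group 15) vs Tl (period 6, group 13): the stated order agrees with the simple trend.
(C) Ne (period 2, group 18) vs Be (period 2, group 2): the stated order agrees with the simple trend.
The exception is (A): pairing an electron in O's 2p⁴ costs repulsion energy, so O ionizes more easily than half-filled N (2p³).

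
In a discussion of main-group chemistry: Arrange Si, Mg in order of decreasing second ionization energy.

After 1 electron has been removed, what remains? Si⁺ still has 3 valence electrons; Mg⁺ still has 1 valence electron.
All are still removing valence electrons, so compare the +1 ions as you would atoms: IE_2 generally rises across a period (higher Z_eff) and falls down a group (larger shell), subject to the usual subshell exceptions.
Valence configurations: Si⁺ [Ne]3s²3p¹, Mg⁺ [Ne]3s¹.
Tabulated IE_2 (kJ/mol): Si 1577, Mg 1451.
Putting it together, IE_2: Mg < Si.

Si > Mg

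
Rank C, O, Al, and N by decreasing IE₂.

O, N, C, Al

IE_2 is the cost of taking one more electron from the +1 cation: C⁺ still has 3 valence electrons; O⁺ still has 5 valence electrons; Al⁺ still has 2 valence electrons; N⁺ still has 4 valence electrons.
All are still removing valence electrons, so compare the +1 ions as you would atoms: IE_2 generally rises across a period (higher Z_eff) and falls down a group (larger shell), subject to the usual subshell exceptions.
Valence configurations: C⁺ [He]2s²2p¹, O⁺ [He]2s²2p³, Al⁺ [Ne]3s², N⁺ [He]2s²2p².
Approximate IE_2 values (kJ/mol): C 2353, O 3388, Al 1817, N 2856.
Overall IE_2 order: Al < C < N < O.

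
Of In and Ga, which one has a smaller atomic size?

Ga

Moving right in a period, electrons are added to the same shell under a stronger nuclear pull, so atoms get smaller; moving down, a new shell is opened and atoms get larger.
All are in group 13, so atomic radius increases down the group.
So Ga has the smaller atomic size (Ga < In).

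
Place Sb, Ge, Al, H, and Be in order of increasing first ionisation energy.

Across a period the outer electron is held more tightly (higher IE₁); down a group it sits in a higher shell, more shielded, and comes off more easily.
These sit on a diagonal, where the across-period and down-group effects partly cancel.
Ge > Al: the two effects oppose for this pair; the across-period effect wins (762 vs 578 kJ/mol).
Sb > Ge: the two effects oppose for this pair; the across-period effect wins (831 vs 762 kJ/mol).
Be > Sb: the two effects oppose for this pair; the down-group effect wins (900 vs 831 kJ/mol).
H > Be: period and group pull opposite ways; the down-group shift dominates (1312 vs 900 kJ/mol).
Approximate values (kJ/mol): H 1312, Be 900, Al 578, Ge 762, Sb 831.
So from lowest to highest: Al < Ge < Sb < Be < H.

Al < Ge < Sb < Be < H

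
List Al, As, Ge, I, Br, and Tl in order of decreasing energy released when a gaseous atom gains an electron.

Al is in period 3, group 13; Ge is in period 4, group 14; As is in period 4, group 15; Br is in period 4, group 17; I is in period 5, group 17; Tl is in period 6, group 13.
Electron affinity generally becomes more exothermic across a period toward the halogens and less exothermic down a group.
Neither a single period nor a single group — weigh both effects.
Al > Tl: Al sits above Tl in group 13, so the down-group effect alone puts Al higher.
As > Al: the two effects oppose for this pair; the across-period effect wins (78 vs 42 kJ/mol).
Ge > As: this pair runs against the simple trend — see the exception note.
I > Ge: the two effects oppose for this pair; the across-period effect wins (295 vs 119 kJ/mol).
Br > I: Br sits above I in group 17, so the down-group effect alone puts Br higher.
Note the exception: Ge has a higher electron affinity than As, contrary to the simple trend — adding an electron to As's half-filled 4p³ is unfavourable, so Ge (4p²) has the more exothermic EA.
Tabulated electron affinity (kJ/mol): Al 42, Ge 119, As 78, Br 325, I 295, Tl 19.
So from highest to lowest: Br > I > Ge > As > Al > Tl.

Br, I, Ge, As, Al, Tl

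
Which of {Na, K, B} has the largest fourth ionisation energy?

Consider each +3 ion: Na³⁺ is already 2 electrons into the core; K³⁺ is already 2 electrons into the core; B³⁺ is the bare [He] core.
All of these are removing an electron from a noble-gas core or deeper; the smaller core (lower principal quantum number) is held far more tightly, and within a period the higher nuclear charge binds the same core more tightly.
The numbers (kJ/mol): Na 9543, K 5877, B 25026.
Putting it together, IE_4: K < Na < B.

B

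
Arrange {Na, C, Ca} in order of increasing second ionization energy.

The second ionization energy removes an electron from the +1 ion. For each element: Na⁺ is the bare [Ne] core; C⁺ still has 3 valence electrons; Ca⁺ still has 1 valence electron.
Breaking into a closed-shell core is much more expensive than removing a leftover valence electron — Na has the largest IE_2 here.
Valence configurations: C⁺ [He]2s²2p¹, Ca⁺ [Ar]4s¹.
The numbers (kJ/mol): Na 4562, C 2353, Ca 1145.
Hence IE_2: Ca < C < Na.

Ca < C < Na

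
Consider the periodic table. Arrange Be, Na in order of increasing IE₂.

Be < Na

After 1 electron has been removed, what remains? Be⁺ still has 1 valence electron; Na⁺ is the bare [Ne] core.
Pulling an electron out of a noble-gas core costs far more than removing a remaining valence electron, so Na sits at the high end of IE_2.
Tabulated IE_2 (kJ/mol): Be 1757, Na 4562.
Hence IE_2: Be < Na.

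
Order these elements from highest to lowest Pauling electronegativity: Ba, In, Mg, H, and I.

I > H > In > Mg > Ba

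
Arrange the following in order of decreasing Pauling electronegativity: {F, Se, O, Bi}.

Electronegativity increases across a period and decreases down a group, tracking effective nuclear charge and atomic size.
Here both period and group differ, so the two effects have to be weighed against each other.
Se > Bi: relative to Bi, both the across-period and down-group shifts push Se's electronegativity up.
O > Se: O sits above Se in group 16, so the down-group effect alone puts O higher.
F > O: both are in period 2; the period trend gives F the larger value.
Approximate values (Pauling): O 3.44, F 3.98, Se 2.55, Bi 2.02.
So from highest to lowest: F > O > Se > Bi.

F > O > Se > Bi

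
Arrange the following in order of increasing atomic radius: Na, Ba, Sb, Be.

Be < Sb < Na < Ba

Be is in period 2, group 2; Na is in period 3, group 1; Sb is in period 5, group 15; Ba is in period 6, group 2.
Atomic radius shrinks across a period as nuclear charge pulls the same shell inward, and grows down a group as new shells are added.
Neither a single period nor a single group — weigh both effects.
Sb > Be: period and group pull opposite ways; the down-group shift dominates (140 vs 102 pm).
Na > Sb: period and group pull opposite ways; the across-period shift dominates (155 vs 140 pm).
Ba > Na: the two effects oppose for this pair; the down-group effect wins (196 vs 155 pm).
Approximate values (pm): Be 102, Na 155, Sb 140, Ba 196.
So from smallest to largest: Be < Sb < Na < Ba.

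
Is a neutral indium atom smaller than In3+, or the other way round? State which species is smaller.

In3+

Forming In3+ removes 3 electrons from In. Fewer electrons for the same nuclear charge means less shielding and a higher Z_eff on the remaining electrons, and for main-group metals the entire outer shell is lost.
A cation is smaller than its parent atom: In3+ < In.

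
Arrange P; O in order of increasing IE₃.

Consider each +2 ion: P²⁺ still has 3 valence electrons; O²⁺ still has 4 valence electrons.
All are still removing valence electrons, so compare the +2 ions as you would atoms: IE_3 generally rises across a period (higher Z_eff) and falls down a group (larger shell), subject to the usual subshell exceptions.
Valence configurations: P²⁺ [Ne]3s²3p¹, O²⁺ [He]2s²2p².
The numbers (kJ/mol): P 2914, O 5300.
Putting it together, IE_3: P < O.

P, O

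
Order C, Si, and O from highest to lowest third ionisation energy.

O, C, Si

Consider each +2 ion: C²⁺ still has 2 valence electrons; Si²⁺ still has 2 valence electrons; O²⁺ still has 4 valence electrons.
All are still removing valence electrons, so compare the +2 ions as you would atoms: IE_3 generally rises across a period (higher Z_eff) and falls down a group (larger shell), subject to the usual subshell exceptions.
Valence configurations: C²⁺ [He]2s², Si²⁺ [Ne]3s², O²⁺ [He]2s²2p².
Tabulated IE_3 (kJ/mol): C 4620, Si 3232, O 5300.
So the third ionization energies run Si < C < O.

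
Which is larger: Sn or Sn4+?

Sn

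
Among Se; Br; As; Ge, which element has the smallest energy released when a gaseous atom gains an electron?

As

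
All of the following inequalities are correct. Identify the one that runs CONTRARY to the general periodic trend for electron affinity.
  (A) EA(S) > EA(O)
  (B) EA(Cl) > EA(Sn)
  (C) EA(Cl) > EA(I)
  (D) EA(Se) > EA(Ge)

(A)

The general trend: electron affinity increases across a period and decreases down a group.
(A) S (period 3, group 16) vs O (period 2, group 16): the stated order contradicts the simple trend.
(B) Cl (period 3, group 17) vs Sn (period 5, group 14): the stated order agrees with the simple trend.
(C) Cl (period 3, group 17) vs I (period 5, group 17): the stated order agrees with the simple trend.
(D) Se (period 4, group 16) vs Ge (period 4, group 14): the stated order agrees with the simple trend.
The exception is (A): the compact 2p subshell of O repels the added electron more than S's larger 3p does.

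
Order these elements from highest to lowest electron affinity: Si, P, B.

B is in period 2, group 13; Si is in period 3, group 14; P is in period 3, group 15.
EA tends to increase across a period and decrease down a group, though the pattern is less regular than for IE or radius.
These span different periods and groups, so the two trends combine.
P > B: the two effects oppose for this pair; the across-period effect wins (72 vs 27 kJ/mol).
Si > P: this pair runs against the simple trend — see the exception note.
Note the exception: Si has a higher electron affinity than P, contrary to the simple trend — adding an electron to P's half-filled 3p³ is unfavourable, so Si (3p²) has the more exothermic EA.
For reference (kJ/mol): B 27, Si 134, P 72.
So from highest to lowest: Si > P > B.

Si > P > B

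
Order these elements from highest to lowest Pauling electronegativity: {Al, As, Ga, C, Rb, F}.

C is in period 2, group 14; F is in period 2, group 17; Al is in period 3, group 13; Ga is in period 4, group 13; As is in period 4, group 15; Rb is in period 5, group 1.
Smaller atoms with higher effective nuclear charge are more electronegative.
These span different periods and groups, so the two trends combine.
Al > Rb: both effects reinforce here, so Al is clearly the higher of the two.
Ga > Al: this pair runs against the simple trend — see the exception note.
As > Ga: both are in period 4; the period trend gives As the larger value.
C > As: period and group pull opposite ways; the down-group shift dominates (2.55 vs 2.18).
F > C: both are in period 2; the period trend gives F the larger value.
Note the exception: Ga has a higher electronegativity than Al, contrary to the simple trend — poor shielding by filled d (and f) subshells raises the heavier element's effective nuclear charge more than the simple down-group trend predicts.
Approximate values (Pauling): C 2.55, F 3.98, Al 1.61, Ga 1.81, As 2.18, Rb 0.82.
So from highest to lowest: F > C > As > Ga > Al > Rb.

F, C, As, Ga, Al, Rb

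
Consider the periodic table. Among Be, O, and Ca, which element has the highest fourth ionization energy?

Be

The fourth ionization energy removes an electron from the +3 ion. For each element: Be³⁺ is already 1 electron into the core; O³⁺ still has 3 valence electrons; Ca³⁺ is already 1 electron into the core.
Usually core removal costs more than valence removal, but here the competition is close: a tightly held n=2 valence electron can cost more to remove than an n=3 core electron, so the actual values have to decide it.
Tabulated IE_4 (kJ/mol): Be 21007, O 7469, Ca 6491.
Overall IE_4 order: Ca < O < Be.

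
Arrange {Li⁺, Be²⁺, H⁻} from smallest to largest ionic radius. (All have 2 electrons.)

All of these have 2 electrons, so size is governed by nuclear charge alone: the more protons, the stronger the pull on the same electron cloud, and the smaller the ion.
Nuclear charges: Be²⁺ (Z=4), Li⁺ (Z=3), H⁻ (Z=1).
Smallest to largest: Be²⁺ < Li⁺ < H⁻.

Be²⁺ < Li⁺ < H⁻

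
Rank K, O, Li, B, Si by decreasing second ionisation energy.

Consider each +1 ion: K⁺ is the bare [Ar] core; O⁺ still has 5 valence electrons; Li⁺ is the bare [He] core; B⁺ still has 2 valence electrons; Si⁺ still has 3 valence electrons.
Usually core removal costs more than valence removal, but here the competition is close: a tightly held n=2 valence electron can cost more to remove than an n=3 core electron, so the actual values have to decide it.
Valence configurations: O⁺ [He]2s²2p³, B⁺ [He]2s², Si⁺ [Ne]3s²3p¹.
Tabulated IE_2 (kJ/mol): K 3052, O 3388, Li 7298, B 2427, Si 1577.
Hence IE_2: Si < B < K < O < Li.

Li, O, K, B, Si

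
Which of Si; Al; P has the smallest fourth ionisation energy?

IE_4 is the cost of taking one more electron from the +3 cation: Si³⁺ still has 1 valence electron; Al³⁺ is the bare [Ne] core; P³⁺ still has 2 valence electrons.
Pulling an electron out of a noble-gas core costs far more than removing a remaining valence electron, so Al sits at the high end of IE_4.
Valence configurations: Si³⁺ [Ne]3s¹, P³⁺ [Ne]3s².
The numbers (kJ/mol): Si 4356, Al 11577, P 4964.
Overall IE_4 order: Si < P < Al.

Si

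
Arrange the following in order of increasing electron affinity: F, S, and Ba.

Ba < S < F

F is in period 2, group 17; S is in period 3, group 16; Ba is in period 6, group 2.
Electron affinity generally becomes more exothermic across a period toward the halogens and less exothermic down a group.
These span different periods and groups, so the two trends combine.
S > Ba: relative to Ba, both the across-period and down-group shifts push S's electron affinity up.
F > S: relative to S, both the across-period and down-group shifts push F's electron affinity up.
Approximate values (kJ/mol): F 328, S 200, Ba 14.
So from lowest to highest: Ba < S < F.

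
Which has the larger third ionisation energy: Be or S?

IE_3 is the cost of taking one more electron from the +2 cation: Be²⁺ is the bare [He] core; S²⁺ still has 4 valence electrons.
Breaking into a closed-shell core is much more expensive than removing a leftover valence electron — Be has the largest IE_3 here.
The numbers (kJ/mol): Be 14849, S 3357.
So the third ionization energies run S < Be.

Be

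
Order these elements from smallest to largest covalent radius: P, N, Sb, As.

N < P < As < Sb

Moving right in a period, electrons are added to the same shell under a stronger nuclear pull, so atoms get smaller; moving down, a new shell is opened and atoms get larger.
All are in group 15, so atomic radius increases down the group.
So from smallest to largest: N < P < As < Sb.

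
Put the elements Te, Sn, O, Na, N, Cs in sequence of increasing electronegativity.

Cs < Na < Sn < Te < N < O

N is in period 2, group 15; O is in period 2, group 16; Na is in period 3, group 1; Sn is in period 5, group 14; Te is in period 5, group 16; Cs is in period 6, group 1.
Atoms toward the upper right of the periodic table pull bonding electrons most strongly.
Neither a single period nor a single group — weigh both effects.
Na > Cs: they share group 1; the group trend gives Na the larger value.
Sn > Na: the two effects oppose for this pair; the across-period effect wins (1.96 vs 0.93).
Te > Sn: both are in period 5; the period trend gives Te the larger value.
N > Te: period and group pull opposite ways; the down-group shift dominates (3.04 vs 2.10).
O > N: both are in period 2; the period trend gives O the larger value.
Tabulated electronegativity (Pauling): N 3.04, O 3.44, Na 0.93, Sn 1.96, Te 2.10, Cs 0.79.
So from lowest to highest: Cs < Na < Sn < Te < N < O.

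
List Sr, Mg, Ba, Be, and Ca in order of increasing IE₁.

Ba < Sr < Ca < Mg < Be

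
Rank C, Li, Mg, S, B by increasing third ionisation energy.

The third ionization energy removes an electron from the +2 ion. For each element: C²⁺ still has 2 valence electrons; Li²⁺ is already 1 electron into the core; Mg²⁺ is the bare [Ne] core; S²⁺ still has 4 valence electrons; B²⁺ still has 1 valence electron.
Breaking into a closed-shell core is much more expensive than removing a leftover valence electron — Mg and Li have the largest IE_3 here.
Valence configurations: C²⁺ [He]2s², S²⁺ [Ne]3s²3p², B²⁺ [He]2s¹.
The numbers (kJ/mol): C 4620, Li 11815, Mg 7733, S 3357, B 3660.
Hence IE_3: S < B < C < Mg < Li.

S < B < C < Mg < Li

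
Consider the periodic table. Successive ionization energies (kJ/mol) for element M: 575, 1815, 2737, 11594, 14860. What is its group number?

Look for the largest jump between consecutive ionization energies: IE4/IE3 ≈ 4.2, far larger than any earlier ratio.
That jump marks the point where a core electron is being removed. So the atom has 3 valence electrons.
A main-group element with 3 valence electrons is in group 13.

Group 13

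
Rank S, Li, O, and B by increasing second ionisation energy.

S, B, O, Li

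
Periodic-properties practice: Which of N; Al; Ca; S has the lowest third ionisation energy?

Al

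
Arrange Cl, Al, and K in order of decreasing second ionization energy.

IE_2 is the cost of taking one more electron from the +1 cation: Cl⁺ still has 6 valence electrons; Al⁺ still has 2 valence electrons; K⁺ is the bare [Ar] core.
Pulling an electron out of a noble-gas core costs far more than removing a remaining valence electron, so K sits at the high end of IE_2.
Valence configurations: Cl⁺ [Ne]3s²3p⁴, Al⁺ [Ne]3s².
The numbers (kJ/mol): Cl 2298, Al 1817, K 3052.
Putting it together, IE_2: Al < Cl < K.

K > Cl > Al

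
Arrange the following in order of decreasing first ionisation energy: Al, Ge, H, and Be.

H, Be, Ge, Al

H is in period 1, group 1; Be is in period 2, group 2; Al is in period 3, group 13; Ge is in period 4, group 14.
First ionization energy rises across a period (greater Z_eff holds electrons more tightly) and falls down a group (valence electrons are farther from the nucleus).
A diagonal step moves right (one effect) and down (the opposite effect) at once.
Ge > Al: period and group pull opposite ways; the across-period shift dominates (762 vs 578 kJ/mol).
Be > Ge: period and group pull opposite ways; the down-group shift dominates (900 vs 762 kJ/mol).
H > Be: period and group pull opposite ways; the down-group shift dominates (1312 vs 900 kJ/mol).
Tabulated first ionization energy (kJ/mol): H 1312, Be 900, Al 578, Ge 762.
So from highest to lowest: H > Be > Ge > Al.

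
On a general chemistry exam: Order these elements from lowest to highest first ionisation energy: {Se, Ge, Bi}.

Ge is in period 4, group 14; Se is in period 4, group 16; Bi is in period 6, group 15.
Removing the outermost electron gets harder across a period and easier down a group.
Here both period and group differ, so the two effects have to be weighed against each other.
Ge > Bi: period and group pull opposite ways; the down-group shift dominates (762 vs 703 kJ/mol).
Se > Ge: both are in period 4; the period trend gives Se the larger value.
Approximate values (kJ/mol): Ge 762, Se 941, Bi 703.
So from lowest to highest: Bi < Ge < Se.

Bi, Ge, Se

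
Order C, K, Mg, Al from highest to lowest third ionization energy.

Mg > C > K > Al

The third ionization energy removes an electron from the +2 ion. For each element: C²⁺ still has 2 valence electrons; K²⁺ is already 1 electron into the core; Mg²⁺ is the bare [Ne] core; Al²⁺ still has 1 valence electron.
Usually core removal costs more than valence removal, but here the competition is close: a tightly held n=2 valence electron can cost more to remove than an n=3 core electron, so the actual values have to decide it.
Valence configurations: C²⁺ [He]2s², Al²⁺ [Ne]3s¹.
Approximate IE_3 values (kJ/mol): C 4620, K 4420, Mg 7733, Al 2745.
Putting it together, IE_3: Al < K < C < Mg.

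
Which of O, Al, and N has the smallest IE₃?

The third ionization energy removes an electron from the +2 ion. For each element: O²⁺ still has 4 valence electrons; Al²⁺ still has 1 valence electron; N²⁺ still has 3 valence electrons.
All are still removing valence electrons, so compare the +2 ions as you would atoms: IE_3 generally rises across a period (higher Z_eff) and falls down a group (larger shell), subject to the usual subshell exceptions.
Valence configurations: O²⁺ [He]2s²2p², Al²⁺ [Ne]3s¹, N²⁺ [He]2s²2p¹.
The numbers (kJ/mol): O 5300, Al 2745, N 4578.
So the third ionization energies run Al < N < O.

Al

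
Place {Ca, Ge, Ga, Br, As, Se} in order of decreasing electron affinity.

Br > Se > Ge > As > Ga > Ca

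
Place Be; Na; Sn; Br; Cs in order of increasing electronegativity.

Be is in period 2, group 2; Na is in period 3, group 1; Br is in period 4, group 17; Sn is in period 5, group 14; Cs is in period 6, group 1.
EN rises left→right (higher Z_eff, smaller atoms) and falls top→bottom (larger, more shielded atoms).
These span different periods and groups, so the two trends combine.
Na > Cs: Na sits above Cs in group 1, so the down-group effect alone puts Na higher.
Be > Na: both effects reinforce here, so Be is clearly the higher of the two.
Sn > Be: period and group pull opposite ways; the across-period shift dominates (1.96 vs 1.57).
Br > Sn: relative to Sn, both the across-period and down-group shifts push Br's electronegativity up.
For reference (Pauling): Be 1.57, Na 0.93, Br 2.96, Sn 1.96, Cs 0.79.
So from lowest to highest: Cs < Na < Be < Sn < Br.

Cs, Na, Be, Sn, Br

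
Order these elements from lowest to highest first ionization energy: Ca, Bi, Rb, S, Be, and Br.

Be is in period 2, group 2; S is in period 3, group 16; Ca is in period 4, group 2; Br is in period 4, group 17; Rb is in period 5, group 1; Bi is in period 6, group 15.
Removing the outermost electron gets harder across a period and easier down a group.
Neither a single period nor a single group — weigh both effects.
Ca > Rb: both effects reinforce here, so Ca is clearly the higher of the two.
Bi > Ca: the two effects oppose for this pair; the across-period effect wins (703 vs 590 kJ/mol).
Be > Bi: the two effects oppose for this pair; the down-group effect wins (900 vs 703 kJ/mol).
S > Be: period and group pull opposite ways; the across-period shift dominates (1000 vs 900 kJ/mol).
Br > S: period and group pull opposite ways; the across-period shift dominates (1140 vs 1000 kJ/mol).
For reference (kJ/mol): Be 900, S 1000, Ca 590, Br 1140, Rb 403, Bi 703.
So from lowest to highest: Rb < Ca < Bi < Be < S < Br.

Rb < Ca < Bi < Be < S < Br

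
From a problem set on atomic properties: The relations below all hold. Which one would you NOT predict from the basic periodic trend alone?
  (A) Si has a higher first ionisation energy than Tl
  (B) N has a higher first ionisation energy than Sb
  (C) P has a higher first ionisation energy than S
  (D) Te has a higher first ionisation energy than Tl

The general trend: first ionisation energy increases across a period and decreases down a group.
(A) Si (period 3, group 14) vs Tl (period 6, group 13): the stated order agrees with the simple trend.
(B) N (period 2, group 15) vs Sb (period 5, group 15): the stated order agrees with the simple trend.
(C) P (period 3, group 15) vs S (period 3, group 16): the stated order contradicts the simple trend.
(D) Te (period 5, group 16) vs Tl (period 6, group 13): the stated order agrees with the simple trend.
The exception is (C): S (3p⁴) ionizes more easily than half-filled P (3p³) because the paired 3p electron in S is pushed out by e⁻–e⁻ repulsion.

(C)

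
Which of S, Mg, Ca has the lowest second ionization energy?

Ca

IE_2 is the cost of taking one more electron from the +1 cation: S⁺ still has 5 valence electrons; Mg⁺ still has 1 valence electron; Ca⁺ still has 1 valence electron.
All are still removing valence electrons, so compare the +1 ions as you would atoms: IE_2 generally rises across a period (higher Z_eff) and falls down a group (larger shell), subject to the usual subshell exceptions.
Valence configurations: S⁺ [Ne]3s²3p³, Mg⁺ [Ne]3s¹, Ca⁺ [Ar]4s¹.
The numbers (kJ/mol): S 2252, Mg 1451, Ca 1145.
So the second ionization energies run Ca < Mg < S.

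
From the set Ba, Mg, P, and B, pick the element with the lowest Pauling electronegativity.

Electronegativity increases across a period and decreases down a group, tracking effective nuclear charge and atomic size.
Here both period and group differ, so the two effects have to be weighed against each other.
Mg > Ba: Mg sits above Ba in group 2, so the down-group effect alone puts Mg higher.
B > Mg: both effects reinforce here, so B is clearly the higher of the two.
P > B: the two effects oppose for this pair; the across-period effect wins (2.19 vs 2.04).
Tabulated electronegativity (Pauling): B 2.04, Mg 1.31, P 2.19, Ba 0.89.
The lowest Pauling electronegativity among these belongs to Ba.

Ba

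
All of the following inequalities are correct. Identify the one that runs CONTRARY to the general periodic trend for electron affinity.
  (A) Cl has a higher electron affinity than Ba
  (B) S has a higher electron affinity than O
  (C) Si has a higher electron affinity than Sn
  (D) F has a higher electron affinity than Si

The general trend: electron affinity increases across a period and decreases down a group.
(A) Cl (period 3, group 17) vs Ba (period 6, group 2): the stated order agrees with the simple trend.
(B) S (period 3, group 16) vs O (period 2, group 16): the stated order contradicts the simple trend.
(C) Si (period 3, group 14) vs Sn (period 5, group 14): the stated order agrees with the simple trend.
(D) F (period 2, group 17) vs Si (period 3, group 14): the stated order agrees with the simple trend.
The exception is (B): the compact 2p subshell of O repels the added electron more than S's larger 3p does.

(B)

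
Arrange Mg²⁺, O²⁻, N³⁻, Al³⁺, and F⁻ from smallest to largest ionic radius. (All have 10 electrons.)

Al³⁺, Mg²⁺, F⁻, O²⁻, N³⁻

All of these have 10 electrons, so size is governed by nuclear charge alone: the more protons, the stronger the pull on the same electron cloud, and the smaller the ion.
Nuclear charges: Al³⁺ (Z=13), Mg²⁺ (Z=12), F⁻ (Z=9), O²⁻ (Z=8), N³⁻ (Z=7).
Smallest to largest: Al³⁺ < Mg²⁺ < F⁻ < O²⁻ < N³⁻.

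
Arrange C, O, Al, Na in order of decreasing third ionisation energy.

Na, O, C, Al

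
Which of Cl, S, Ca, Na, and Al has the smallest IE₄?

S

After 3 electrons have been removed, what remains? Cl³⁺ still has 4 valence electrons; S³⁺ still has 3 valence electrons; Ca³⁺ is already 1 electron into the core; Na³⁺ is already 2 electrons into the core; Al³⁺ is the bare [Ne] core.
Breaking into a closed-shell core is much more expensive than removing a leftover valence electron — Ca, Na and Al have the largest IE_4 here.
Valence configurations: Cl³⁺ [Ne]3s²3p², S³⁺ [Ne]3s²3p¹.
Approximate IE_4 values (kJ/mol): Cl 5159, S 4556, Ca 6491, Na 9543, Al 11577.
Hence IE_4: S < Cl < Ca < Na < Al.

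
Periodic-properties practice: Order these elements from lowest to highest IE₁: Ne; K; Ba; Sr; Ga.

K < Ba < Sr < Ga < Ne

Ne is in period 2, group 18; K is in period 4, group 1; Ga is in period 4, group 13; Sr is in period 5, group 2; Ba is in period 6, group 2.
IE₁ increases left→right with effective nuclear charge and decreases top→bottom as the valence shell moves farther out.
These span different periods and groups, so the two trends combine.
Ba > K: period and group pull opposite ways; the across-period shift dominates (503 vs 419 kJ/mol).
Sr > Ba: Sr sits above Ba in group 2, so the down-group effect alone puts Sr higher.
Ga > Sr: relative to Sr, both the across-period and down-group shifts push Ga's first ionization energy up.
Ne > Ga: relative to Ga, both the across-period and down-group shifts push Ne's first ionization energy up.
Approximate values (kJ/mol): Ne 2081, K 419, Ga 579, Sr 550, Ba 503.
So from lowest to highest: K < Ba < Sr < Ga < Ne.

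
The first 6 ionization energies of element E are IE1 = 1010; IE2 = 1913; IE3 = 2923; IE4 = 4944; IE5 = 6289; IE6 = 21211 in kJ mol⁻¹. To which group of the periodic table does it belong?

Group 15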